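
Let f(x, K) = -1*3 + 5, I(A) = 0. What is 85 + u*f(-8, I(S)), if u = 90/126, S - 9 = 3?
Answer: 605/7 ≈ 86.429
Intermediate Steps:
S = 12 (S = 9 + 3 = 12)
f(x, K) = 2 (f(x, K) = -3 + 5 = 2)
u = 5/7 (u = 90*(1/126) = 5/7 ≈ 0.71429)
85 + u*f(-8, I(S)) = 85 + (5/7)*2 = 85 + 10/7 = 605/7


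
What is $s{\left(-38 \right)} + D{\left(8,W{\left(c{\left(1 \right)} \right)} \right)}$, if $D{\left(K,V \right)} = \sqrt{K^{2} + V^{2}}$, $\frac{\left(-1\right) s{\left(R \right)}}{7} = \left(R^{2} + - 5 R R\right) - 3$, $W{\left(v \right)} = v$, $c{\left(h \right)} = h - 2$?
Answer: $40453 + \sqrt{65} \approx 40461.0$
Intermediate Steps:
$c{\left(h \right)} = -2 + h$ ($c{\left(h \right)} = h - 2 = -2 + h$)
$s{\left(R \right)} = 21 + 28 R^{2}$ ($s{\left(R \right)} = - 7 \left(\left(R^{2} + - 5 R R\right) - 3\right) = - 7 \left(\left(R^{2} - 5 R^{2}\right) - 3\right) = - 7 \left(- 4 R^{2} - 3\right) = - 7 \left(-3 - 4 R^{2}\right) = 21 + 28 R^{2}$)
$s{\left(-38 \right)} + D{\left(8,W{\left(c{\left(1 \right)} \right)} \right)} = \left(21 + 28 \left(-38\right)^{2}\right) + \sqrt{8^{2} + \left(-2 + 1\right)^{2}} = \left(21 + 28 \cdot 1444\right) + \sqrt{64 + \left(-1\right)^{2}} = \left(21 + 40432\right) + \sqrt{64 + 1} = 40453 + \sqrt{65}$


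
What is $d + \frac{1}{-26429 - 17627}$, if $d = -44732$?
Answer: $- \frac{1970712993}{44056} \approx -44732.0$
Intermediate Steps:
$d + \frac{1}{-26429 - 17627} = -44732 + \frac{1}{-26429 - 17627} = -44732 + \frac{1}{-44056} = -44732 - \frac{1}{44056} = - \frac{1970712993}{44056}$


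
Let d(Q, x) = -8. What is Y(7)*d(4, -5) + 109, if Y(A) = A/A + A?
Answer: 45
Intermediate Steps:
Y(A) = 1 + A
Y(7)*d(4, -5) + 109 = (1 + 7)*(-8) + 109 = 8*(-8) + 109 = -64 + 109 = 45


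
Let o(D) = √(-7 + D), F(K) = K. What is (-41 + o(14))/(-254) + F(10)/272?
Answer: 3423/17272 - √7/254 ≈ 0.18777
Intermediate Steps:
(-41 + o(14))/(-254) + F(10)/272 = (-41 + √(-7 + 14))/(-254) + 10/272 = (-41 + √7)*(-1/254) + 10*(1/272) = (41/254 - √7/254) + 5/136 = 3423/17272 - √7/254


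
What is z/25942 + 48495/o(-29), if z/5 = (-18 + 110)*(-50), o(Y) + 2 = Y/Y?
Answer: -629040145/12971 ≈ -48496.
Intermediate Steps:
o(Y) = -1 (o(Y) = -2 + Y/Y = -2 + 1 = -1)
z = -23000 (z = 5*((-18 + 110)*(-50)) = 5*(92*(-50)) = 5*(-4600) = -23000)
z/25942 + 48495/o(-29) = -23000/25942 + 48495/(-1) = -23000*1/25942 + 48495*(-1) = -11500/12971 - 48495 = -629040145/12971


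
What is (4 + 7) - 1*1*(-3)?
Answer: 14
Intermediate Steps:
(4 + 7) - 1*1*(-3) = 11 - 1*(-3) = 11 + 3 = 14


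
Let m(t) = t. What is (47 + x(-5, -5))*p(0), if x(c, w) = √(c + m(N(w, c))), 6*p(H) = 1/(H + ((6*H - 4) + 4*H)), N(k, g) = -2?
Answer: -47/24 - I*√7/24 ≈ -1.9583 - 0.11024*I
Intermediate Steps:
p(H) = 1/(6*(-4 + 11*H)) (p(H) = 1/(6*(H + ((6*H - 4) + 4*H))) = 1/(6*(H + ((-4 + 6*H) + 4*H))) = 1/(6*(H + (-4 + 10*H))) = 1/(6*(-4 + 11*H)))
x(c, w) = √(-2 + c) (x(c, w) = √(c - 2) = √(-2 + c))
(47 + x(-5, -5))*p(0) = (47 + √(-2 - 5))*(1/(6*(-4 + 11*0))) = (47 + √(-7))*(1/(6*(-4 + 0))) = (47 + I*√7)*((⅙)/(-4)) = (47 + I*√7)*((⅙)*(-¼)) = (47 + I*√7)*(-1/24) = -47/24 - I*√7/24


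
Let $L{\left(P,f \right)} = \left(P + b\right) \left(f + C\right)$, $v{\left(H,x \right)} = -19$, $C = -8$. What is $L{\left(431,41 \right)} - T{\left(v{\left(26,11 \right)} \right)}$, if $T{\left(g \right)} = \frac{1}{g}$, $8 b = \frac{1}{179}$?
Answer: $\frac{386981443}{27208} \approx 14223.0$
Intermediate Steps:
$b = \frac{1}{1432}$ ($b = \frac{1}{8 \cdot 179} = \frac{1}{8} \cdot \frac{1}{179} = \frac{1}{1432} \approx 0.00069832$)
$L{\left(P,f \right)} = \left(-8 + f\right) \left(\frac{1}{1432} + P\right)$ ($L{\left(P,f \right)} = \left(P + \frac{1}{1432}\right) \left(f - 8\right) = \left(\frac{1}{1432} + P\right) \left(-8 + f\right) = \left(-8 + f\right) \left(\frac{1}{1432} + P\right)$)
$L{\left(431,41 \right)} - T{\left(v{\left(26,11 \right)} \right)} = \left(- \frac{1}{179} - 3448 + \frac{1}{1432} \cdot 41 + 431 \cdot 41\right) - \frac{1}{-19} = \left(- \frac{1}{179} - 3448 + \frac{41}{1432} + 17671\right) - - \frac{1}{19} = \frac{20367369}{1432} + \frac{1}{19} = \frac{386981443}{27208}$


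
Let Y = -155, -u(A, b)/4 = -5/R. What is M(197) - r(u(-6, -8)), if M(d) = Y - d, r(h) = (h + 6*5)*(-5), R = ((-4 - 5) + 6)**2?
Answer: -1718/9 ≈ -190.89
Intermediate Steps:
R = 9 (R = (-9 + 6)**2 = (-3)**2 = 9)
u(A, b) = 20/9 (u(A, b) = -(-20)/9 = -4*(-5/9) = 20/9)
r(h) = -150 - 5*h (r(h) = (h + 30)*(-5) = (30 + h)*(-5) = -150 - 5*h)
M(d) = -155 - d
M(197) - r(u(-6, -8)) = (-155 - 1*197) - (-150 - 5*20/9) = (-155 - 197) - (-150 - 100/9) = -352 - 1*(-1450/9) = -352 + 1450/9 = -1718/9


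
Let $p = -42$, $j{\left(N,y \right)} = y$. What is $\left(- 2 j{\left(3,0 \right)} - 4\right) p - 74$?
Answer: $94$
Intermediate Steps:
$\left(- 2 j{\left(3,0 \right)} - 4\right) p - 74 = \left(\left(-2\right) 0 - 4\right) \left(-42\right) - 74 = \left(0 - 4\right) \left(-42\right) - 74 = \left(-4\right) \left(-42\right) - 74 = 168 - 74 = 94$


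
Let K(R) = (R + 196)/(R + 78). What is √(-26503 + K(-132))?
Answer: I*√2146839/9 ≈ 162.8*I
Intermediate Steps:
K(R) = (196 + R)/(78 + R)
√(-26503 + K(-132)) = √(-26503 + (196 - 132)/(78 - 132)) = √(-26503 + 64/(-54)) = √(-26503 - 1/54*64) = √(-26503 - 32/27) = √(-715613/27) = I*√2146839/9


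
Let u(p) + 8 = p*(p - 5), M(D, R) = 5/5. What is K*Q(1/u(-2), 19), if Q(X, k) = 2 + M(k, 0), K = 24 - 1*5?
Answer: 57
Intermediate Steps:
K = 19 (K = 24 - 5 = 19)
M(D, R) = 1 (M(D, R) = 5*(⅕) = 1)
u(p) = -8 + p*(-5 + p) (u(p) = -8 + p*(p - 5) = -8 + p*(-5 + p))
Q(X, k) = 3 (Q(X, k) = 2 + 1 = 3)
K*Q(1/u(-2), 19) = 19*3 = 57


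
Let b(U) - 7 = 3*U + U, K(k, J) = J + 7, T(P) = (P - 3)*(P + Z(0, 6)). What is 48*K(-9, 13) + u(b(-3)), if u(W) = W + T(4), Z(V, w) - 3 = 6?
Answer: 968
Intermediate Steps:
Z(V, w) = 9 (Z(V, w) = 3 + 6 = 9)
T(P) = (-3 + P)*(9 + P) (T(P) = (P - 3)*(P + 9) = (-3 + P)*(9 + P))
K(k, J) = 7 + J
b(U) = 7 + 4*U (b(U) = 7 + (3*U + U) = 7 + 4*U)
u(W) = 13 + W (u(W) = W + (-27 + 4**2 + 6*4) = W + (-27 + 16 + 24) = W + 13 = 13 + W)
48*K(-9, 13) + u(b(-3)) = 48*(7 + 13) + (13 + (7 + 4*(-3))) = 48*20 + (13 + (7 - 12)) = 960 + (13 - 5) = 960 + 8 = 968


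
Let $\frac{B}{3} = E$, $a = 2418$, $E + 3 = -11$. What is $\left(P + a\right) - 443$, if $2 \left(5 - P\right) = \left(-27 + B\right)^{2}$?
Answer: $- \frac{801}{2} \approx -400.5$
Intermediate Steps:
$E = -14$ ($E = -3 - 11 = -14$)
$B = -42$ ($B = 3 \left(-14\right) = -42$)
$P = - \frac{4751}{2}$ ($P = 5 - \frac{\left(-27 - 42\right)^{2}}{2} = 5 - \frac{\left(-69\right)^{2}}{2} = 5 - \frac{4761}{2} = - \frac{4751}{2} \approx -2375.5$)
$\left(P + a\right) - 443 = \left(- \frac{4751}{2} + 2418\right) - 443 = \frac{85}{2} - 443 = - \frac{801}{2}$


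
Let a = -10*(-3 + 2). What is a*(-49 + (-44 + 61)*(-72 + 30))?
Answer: -7630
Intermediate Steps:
a = 10 (a = -10*(-1) = 10)
a*(-49 + (-44 + 61)*(-72 + 30)) = 10*(-49 + (-44 + 61)*(-72 + 30)) = 10*(-49 + 17*(-42)) = 10*(-49 - 714) = 10*(-763) = -7630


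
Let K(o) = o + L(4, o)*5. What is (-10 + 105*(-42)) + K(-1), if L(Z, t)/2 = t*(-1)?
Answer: -4411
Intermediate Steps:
L(Z, t) = -2*t (L(Z, t) = 2*(t*(-1)) = 2*(-t) = -2*t)
K(o) = -9*o (K(o) = o - 2*o*5 = o - 10*o = -9*o)
(-10 + 105*(-42)) + K(-1) = (-10 + 105*(-42)) - 9*(-1) = (-10 - 4410) + 9 = -4420 + 9 = -4411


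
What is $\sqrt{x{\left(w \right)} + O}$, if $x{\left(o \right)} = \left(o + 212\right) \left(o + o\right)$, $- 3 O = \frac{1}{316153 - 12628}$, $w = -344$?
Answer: $\frac{\sqrt{334665771418353}}{60705} \approx 301.36$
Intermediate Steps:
$O = - \frac{1}{910575}$ ($O = - \frac{1}{3 \left(316153 - 12628\right)} = - \frac{1}{3 \cdot 303525} = \left(- \frac{1}{3}\right) \frac{1}{303525} = - \frac{1}{910575} \approx -1.0982 \cdot 10^{-6}$)
$x{\left(o \right)} = 2 o \left(212 + o\right)$ ($x{\left(o \right)} = \left(212 + o\right) 2 o = 2 o \left(212 + o\right)$)
$\sqrt{x{\left(w \right)} + O} = \sqrt{2 \left(-344\right) \left(212 - 344\right) - \frac{1}{910575}} = \sqrt{2 \left(-344\right) \left(-132\right) - \frac{1}{910575}} = \sqrt{90816 - \frac{1}{910575}} = \sqrt{\frac{82694779199}{910575}} = \frac{\sqrt{334665771418353}}{60705}$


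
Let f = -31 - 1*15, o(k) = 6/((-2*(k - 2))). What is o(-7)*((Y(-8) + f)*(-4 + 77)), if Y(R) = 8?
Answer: -2774/3 ≈ -924.67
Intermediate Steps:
o(k) = 6/(4 - 2*k) (o(k) = 6/((-2*(-2 + k))) = 6/(4 - 2*k))
f = -46 (f = -31 - 15 = -46)
o(-7)*((Y(-8) + f)*(-4 + 77)) = (-3/(-2 - 7))*((8 - 46)*(-4 + 77)) = (-3/(-9))*(-38*73) = -3*(-1/9)*(-2774) = (1/3)*(-2774) = -2774/3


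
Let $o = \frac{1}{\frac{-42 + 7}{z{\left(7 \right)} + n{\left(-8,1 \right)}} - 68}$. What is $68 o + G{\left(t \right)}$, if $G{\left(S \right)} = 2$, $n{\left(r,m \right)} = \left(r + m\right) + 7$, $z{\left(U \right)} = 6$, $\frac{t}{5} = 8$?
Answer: $\frac{478}{443} \approx 1.079$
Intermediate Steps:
$t = 40$ ($t = 5 \cdot 8 = 40$)
$n{\left(r,m \right)} = 7 + m + r$ ($n{\left(r,m \right)} = \left(m + r\right) + 7 = 7 + m + r$)
$o = - \frac{6}{443}$ ($o = \frac{1}{\frac{-42 + 7}{6 + \left(7 + 1 - 8\right)} - 68} = \frac{1}{- \frac{35}{6 + 0} - 68} = \frac{1}{- \frac{35}{6} - 68} = \frac{1}{- \frac{443}{6}} = - \frac{6}{443} \approx -0.013544$)
$68 o + G{\left(t \right)} = 68 \left(- \frac{6}{443}\right) + 2 = - \frac{408}{443} + 2 = \frac{478}{443}$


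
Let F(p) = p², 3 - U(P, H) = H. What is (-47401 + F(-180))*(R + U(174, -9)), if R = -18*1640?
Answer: 442649508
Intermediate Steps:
R = -29520
U(P, H) = 3 - H
(-47401 + F(-180))*(R + U(174, -9)) = (-47401 + (-180)²)*(-29520 + (3 - 1*(-9))) = (-47401 + 32400)*(-29520 + (3 + 9)) = -15001*(-29520 + 12) = -15001*(-29508) = 442649508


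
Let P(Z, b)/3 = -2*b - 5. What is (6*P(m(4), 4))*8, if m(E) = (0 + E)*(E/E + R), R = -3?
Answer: -1872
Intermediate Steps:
m(E) = -2*E (m(E) = (0 + E)*(E/E - 3) = E*(1 - 3) = E*(-2) = -2*E)
P(Z, b) = -15 - 6*b (P(Z, b) = 3*(-2*b - 5) = 3*(-5 - 2*b) = -15 - 6*b)
(6*P(m(4), 4))*8 = (6*(-15 - 6*4))*8 = (6*(-15 - 24))*8 = (6*(-39))*8 = -234*8 = -1872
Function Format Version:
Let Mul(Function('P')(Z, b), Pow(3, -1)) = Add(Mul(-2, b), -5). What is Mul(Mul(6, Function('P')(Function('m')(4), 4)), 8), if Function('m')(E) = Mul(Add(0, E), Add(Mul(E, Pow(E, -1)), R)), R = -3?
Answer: -1872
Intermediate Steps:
Function('m')(E) = Mul(-2, E) (Function('m')(E) = Mul(Add(0, E), Add(Mul(E, Pow(E, -1)), -3)) = Mul(E, Add(1, -3)) = Mul(E, -2) = Mul(-2, E))
Function('P')(Z, b) = Add(-15, Mul(-6, b)) (Function('P')(Z, b) = Mul(3, Add(Mul(-2, b), -5)) = Mul(3, Add(-5, Mul(-2, b))) = Add(-15, Mul(-6, b)))
Mul(Mul(6, Function('P')(Function('m')(4), 4)), 8) = Mul(Mul(6, Add(-15, Mul(-6, 4))), 8) = Mul(Mul(6, Add(-15, -24)), 8) = Mul(Mul(6, -39), 8) = Mul(-234, 8) = -1872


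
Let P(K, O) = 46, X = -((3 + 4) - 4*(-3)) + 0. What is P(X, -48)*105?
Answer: 4830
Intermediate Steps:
X = -19 (X = -(7 + 12) + 0 = -1*19 + 0 = -19 + 0 = -19)
P(X, -48)*105 = 46*105 = 4830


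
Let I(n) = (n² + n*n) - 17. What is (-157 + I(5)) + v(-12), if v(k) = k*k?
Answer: 20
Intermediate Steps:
I(n) = -17 + 2*n² (I(n) = (n² + n²) - 17 = 2*n² - 17 = -17 + 2*n²)
v(k) = k²
(-157 + I(5)) + v(-12) = (-157 + (-17 + 2*5²)) + (-12)² = (-157 + (-17 + 2*25)) + 144 = (-157 + (-17 + 50)) + 144 = (-157 + 33) + 144 = -124 + 144 = 20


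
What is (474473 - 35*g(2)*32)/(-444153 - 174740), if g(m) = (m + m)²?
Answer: -456553/618893 ≈ -0.73769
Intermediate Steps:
g(m) = 4*m² (g(m) = (2*m)² = 4*m²)
(474473 - 35*g(2)*32)/(-444153 - 174740) = (474473 - 140*2²*32)/(-444153 - 174740) = (474473 - 140*4*32)/(-618893) = (474473 - 35*16*32)*(-1/618893) = (474473 - 560*32)*(-1/618893) = (474473 - 17920)*(-1/618893) = 456553*(-1/618893) = -456553/618893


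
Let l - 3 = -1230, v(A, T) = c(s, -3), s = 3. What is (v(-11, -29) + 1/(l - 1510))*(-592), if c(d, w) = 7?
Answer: -11341536/2737 ≈ -4143.8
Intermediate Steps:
v(A, T) = 7
l = -1227 (l = 3 - 1230 = -1227)
(v(-11, -29) + 1/(l - 1510))*(-592) = (7 + 1/(-1227 - 1510))*(-592) = (7 + 1/(-2737))*(-592) = (7 - 1/2737)*(-592) = (19158/2737)*(-592) = -11341536/2737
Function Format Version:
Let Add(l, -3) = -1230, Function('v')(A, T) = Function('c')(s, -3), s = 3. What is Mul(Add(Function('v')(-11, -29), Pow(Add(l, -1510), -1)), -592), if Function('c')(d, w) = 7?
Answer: Rational(-11341536, 2737) ≈ -4143.8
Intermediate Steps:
Function('v')(A, T) = 7
l = -1227 (l = Add(3, -1230) = -1227)
Mul(Add(Function('v')(-11, -29), Pow(Add(l, -1510), -1)), -592) = Mul(Add(7, Pow(Add(-1227, -1510), -1)), -592) = Mul(Add(7, Pow(-2737, -1)), -592) = Mul(Add(7, Rational(-1, 2737)), -592) = Mul(Rational(19158, 2737), -592) = Rational(-11341536, 2737)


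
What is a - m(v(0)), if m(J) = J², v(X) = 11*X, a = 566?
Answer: 566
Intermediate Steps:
a - m(v(0)) = 566 - (11*0)² = 566 - 1*0² = 566 - 1*0 = 566 + 0 = 566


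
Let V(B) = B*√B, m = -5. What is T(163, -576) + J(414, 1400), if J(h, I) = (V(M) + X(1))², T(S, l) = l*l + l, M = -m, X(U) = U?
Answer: 331326 + 10*√5 ≈ 3.3135e+5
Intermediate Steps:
M = 5 (M = -1*(-5) = 5)
V(B) = B^(3/2)
T(S, l) = l + l² (T(S, l) = l² + l = l + l²)
J(h, I) = (1 + 5*√5)² (J(h, I) = (5^(3/2) + 1)² = (5*√5 + 1)² = (1 + 5*√5)²)
T(163, -576) + J(414, 1400) = -576*(1 - 576) + (126 + 10*√5) = -576*(-575) + (126 + 10*√5) = 331200 + (126 + 10*√5) = 331326 + 10*√5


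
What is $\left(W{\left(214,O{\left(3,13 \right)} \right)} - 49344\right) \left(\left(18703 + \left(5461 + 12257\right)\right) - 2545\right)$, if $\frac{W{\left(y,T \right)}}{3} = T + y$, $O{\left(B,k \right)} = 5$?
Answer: $-1649320812$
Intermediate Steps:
$W{\left(y,T \right)} = 3 T + 3 y$ ($W{\left(y,T \right)} = 3 \left(T + y\right) = 3 T + 3 y$)
$\left(W{\left(214,O{\left(3,13 \right)} \right)} - 49344\right) \left(\left(18703 + \left(5461 + 12257\right)\right) - 2545\right) = \left(\left(3 \cdot 5 + 3 \cdot 214\right) - 49344\right) \left(\left(18703 + \left(5461 + 12257\right)\right) - 2545\right) = \left(\left(15 + 642\right) - 49344\right) \left(\left(18703 + 17718\right) - 2545\right) = \left(657 - 49344\right) \left(36421 - 2545\right) = \left(-48687\right) 33876 = -1649320812$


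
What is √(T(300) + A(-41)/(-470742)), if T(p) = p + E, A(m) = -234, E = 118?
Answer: √2573002414705/78457 ≈ 20.445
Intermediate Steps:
T(p) = 118 + p (T(p) = p + 118 = 118 + p)
√(T(300) + A(-41)/(-470742)) = √((118 + 300) - 234/(-470742)) = √(418 - 234*(-1/470742)) = √(418 + 39/78457) = √(32795065/78457) = √2573002414705/78457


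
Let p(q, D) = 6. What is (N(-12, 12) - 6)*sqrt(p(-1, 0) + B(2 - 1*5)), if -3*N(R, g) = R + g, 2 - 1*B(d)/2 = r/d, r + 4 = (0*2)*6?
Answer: -2*sqrt(66) ≈ -16.248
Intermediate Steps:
r = -4 (r = -4 + (0*2)*6 = -4 + 0*6 = -4 + 0 = -4)
B(d) = 4 + 8/d (B(d) = 4 - (-8)/d = 4 + 8/d)
N(R, g) = -R/3 - g/3 (N(R, g) = -(R + g)/3 = -R/3 - g/3)
(N(-12, 12) - 6)*sqrt(p(-1, 0) + B(2 - 1*5)) = ((-1/3*(-12) - 1/3*12) - 6)*sqrt(6 + (4 + 8/(2 - 1*5))) = ((4 - 4) - 6)*sqrt(6 + (4 + 8/(2 - 5))) = (0 - 6)*sqrt(6 + (4 + 8/(-3))) = -6*sqrt(6 + (4 + 8*(-1/3))) = -6*sqrt(6 + (4 - 8/3)) = -6*sqrt(6 + 4/3) = -2*sqrt(66)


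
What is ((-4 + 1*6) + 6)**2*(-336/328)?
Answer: -2688/41 ≈ -65.561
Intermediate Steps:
((-4 + 1*6) + 6)**2*(-336/328) = ((-4 + 6) + 6)**2*(-336*1/328) = (2 + 6)**2*(-42/41) = 8**2*(-42/41) = 64*(-42/41) = -2688/41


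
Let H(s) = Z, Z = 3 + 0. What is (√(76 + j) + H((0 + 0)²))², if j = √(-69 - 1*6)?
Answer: (3 + √(76 + 5*I*√3))² ≈ 137.39 + 11.636*I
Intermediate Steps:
Z = 3
H(s) = 3
j = 5*I*√3 (j = √(-69 - 6) = √(-75) = 5*I*√3 ≈ 8.6602*I)
(√(76 + j) + H((0 + 0)²))² = (√(76 + 5*I*√3) + 3)² = (3 + √(76 + 5*I*√3))²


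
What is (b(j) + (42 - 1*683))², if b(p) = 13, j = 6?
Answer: 394384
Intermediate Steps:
(b(j) + (42 - 1*683))² = (13 + (42 - 1*683))² = (13 + (42 - 683))² = (13 - 641)² = (-628)² = 394384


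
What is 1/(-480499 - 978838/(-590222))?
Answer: -295111/141800050970 ≈ -2.0812e-6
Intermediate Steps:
1/(-480499 - 978838/(-590222)) = 1/(-480499 - 978838*(-1/590222)) = 1/(-480499 + 489419/295111) = 1/(-141800050970/295111) = -295111/141800050970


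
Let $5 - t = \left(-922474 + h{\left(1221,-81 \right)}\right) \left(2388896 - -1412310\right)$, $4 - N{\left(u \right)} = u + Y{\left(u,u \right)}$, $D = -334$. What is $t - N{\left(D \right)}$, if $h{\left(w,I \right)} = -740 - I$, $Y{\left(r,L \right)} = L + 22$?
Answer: $3509018697753$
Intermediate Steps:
$Y{\left(r,L \right)} = 22 + L$
$N{\left(u \right)} = -18 - 2 u$ ($N{\left(u \right)} = 4 - \left(u + \left(22 + u\right)\right) = 4 - \left(22 + 2 u\right) = -18 - 2 u$)
$t = 3509018698403$ ($t = 5 - \left(-922474 - 659\right) \left(2388896 - -1412310\right) = 5 - \left(-922474 + \left(-740 + 81\right)\right) \left(2388896 + 1412310\right) = 5 - \left(-922474 - 659\right) 3801206 = 5 - \left(-923133\right) 3801206 = 5 - -3509018698398 = 5 + 3509018698398 = 3509018698403$)
$t - N{\left(D \right)} = 3509018698403 - \left(-18 - -668\right) = 3509018698403 - \left(-18 + 668\right) = 3509018698403 - 650 = 3509018697753$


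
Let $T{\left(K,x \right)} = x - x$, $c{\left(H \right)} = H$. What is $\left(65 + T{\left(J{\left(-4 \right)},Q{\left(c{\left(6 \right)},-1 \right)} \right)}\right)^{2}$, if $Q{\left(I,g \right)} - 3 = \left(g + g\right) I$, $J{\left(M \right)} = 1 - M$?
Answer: $4225$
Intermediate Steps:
$Q{\left(I,g \right)} = 3 + 2 I g$ ($Q{\left(I,g \right)} = 3 + \left(g + g\right) I = 3 + 2 g I = 3 + 2 I g$)
$T{\left(K,x \right)} = 0$
$\left(65 + T{\left(J{\left(-4 \right)},Q{\left(c{\left(6 \right)},-1 \right)} \right)}\right)^{2} = \left(65 + 0\right)^{2} = 65^{2} = 4225$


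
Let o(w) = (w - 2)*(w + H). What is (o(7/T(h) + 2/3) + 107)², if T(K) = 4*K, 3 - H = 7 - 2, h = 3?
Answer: 2961841/256 ≈ 11570.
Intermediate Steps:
H = -2 (H = 3 - (7 - 2) = 3 - 1*5 = 3 - 5 = -2)
o(w) = (-2 + w)² (o(w) = (w - 2)*(w - 2) = (-2 + w)*(-2 + w) = (-2 + w)²)
(o(7/T(h) + 2/3) + 107)² = ((4 + (7/((4*3)) + 2/3)² - 4*(7/((4*3)) + 2/3)) + 107)² = ((4 + (7/12 + 2*(⅓))² - 4*(7/12 + 2*(⅓))) + 107)² = ((4 + (7*(1/12) + ⅔)² - 4*(7*(1/12) + ⅔)) + 107)² = ((4 + (7/12 + ⅔)² - 4*(7/12 + ⅔)) + 107)² = ((4 + (5/4)² - 4*5/4) + 107)² = ((4 + 25/16 - 5) + 107)² = (9/16 + 107)² = (1721/16)² = 2961841/256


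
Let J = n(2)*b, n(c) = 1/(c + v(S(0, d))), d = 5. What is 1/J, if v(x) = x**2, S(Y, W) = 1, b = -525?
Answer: -1/175 ≈ -0.0057143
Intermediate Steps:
n(c) = 1/(1 + c) (n(c) = 1/(c + 1**2) = 1/(c + 1) = 1/(1 + c))
J = -175 (J = -525/(1 + 2) = -525/3 = (1/3)*(-525) = -175)
1/J = 1/(-175) = -1/175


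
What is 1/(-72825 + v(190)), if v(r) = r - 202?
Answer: -1/72837 ≈ -1.3729e-5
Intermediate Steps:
v(r) = -202 + r
1/(-72825 + v(190)) = 1/(-72825 + (-202 + 190)) = 1/(-72825 - 12) = 1/(-72837) = -1/72837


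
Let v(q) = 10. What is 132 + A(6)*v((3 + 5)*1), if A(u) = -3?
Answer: 102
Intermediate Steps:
132 + A(6)*v((3 + 5)*1) = 132 - 3*10 = 132 - 30 = 102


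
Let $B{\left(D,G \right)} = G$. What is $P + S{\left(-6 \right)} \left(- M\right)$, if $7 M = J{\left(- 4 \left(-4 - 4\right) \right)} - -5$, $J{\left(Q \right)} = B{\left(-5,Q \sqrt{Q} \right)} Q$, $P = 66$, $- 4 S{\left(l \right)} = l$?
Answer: $\frac{909}{14} - \frac{6144 \sqrt{2}}{7} \approx -1176.3$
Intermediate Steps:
$S{\left(l \right)} = - \frac{l}{4}$
$J{\left(Q \right)} = Q^{\frac{5}{2}}$ ($J{\left(Q \right)} = Q \sqrt{Q} Q = Q^{\frac{3}{2}} Q = Q^{\frac{5}{2}}$)
$M = \frac{5}{7} + \frac{4096 \sqrt{2}}{7}$ ($M = \frac{\left(- 4 \left(-4 - 4\right)\right)^{\frac{5}{2}} - -5}{7} = \frac{\left(\left(-4\right) \left(-8\right)\right)^{\frac{5}{2}} + 5}{7} = \frac{32^{\frac{5}{2}} + 5}{7} = \frac{4096 \sqrt{2} + 5}{7} = \frac{5 + 4096 \sqrt{2}}{7} = \frac{5}{7} + \frac{4096 \sqrt{2}}{7} \approx 828.23$)
$P + S{\left(-6 \right)} \left(- M\right) = 66 + \left(- \frac{1}{4}\right) \left(-6\right) \left(- (\frac{5}{7} + \frac{4096 \sqrt{2}}{7})\right) = 66 + \frac{3 \left(- \frac{5}{7} - \frac{4096 \sqrt{2}}{7}\right)}{2} = 66 - \left(\frac{15}{14} + \frac{6144 \sqrt{2}}{7}\right) = \frac{909}{14} - \frac{6144 \sqrt{2}}{7}$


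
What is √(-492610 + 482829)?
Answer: I*√9781 ≈ 98.899*I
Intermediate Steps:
√(-492610 + 482829) = √(-9781) = I*√9781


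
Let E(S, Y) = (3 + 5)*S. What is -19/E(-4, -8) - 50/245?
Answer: 611/1568 ≈ 0.38967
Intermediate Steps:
E(S, Y) = 8*S
-19/E(-4, -8) - 50/245 = -19/(8*(-4)) - 50/245 = -19/(-32) - 50*1/245 = -19*(-1/32) - 10/49 = 19/32 - 10/49 = 611/1568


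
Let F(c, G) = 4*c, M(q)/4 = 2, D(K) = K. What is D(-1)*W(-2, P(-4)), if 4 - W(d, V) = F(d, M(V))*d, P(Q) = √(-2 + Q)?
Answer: 12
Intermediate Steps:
M(q) = 8 (M(q) = 4*2 = 8)
W(d, V) = 4 - 4*d² (W(d, V) = 4 - 4*d*d = 4 - 4*d²)
D(-1)*W(-2, P(-4)) = -(4 - 4*(-2)²) = -(4 - 4*4) = -(4 - 16) = -1*(-12) = 12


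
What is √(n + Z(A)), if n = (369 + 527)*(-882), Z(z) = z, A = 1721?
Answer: I*√788551 ≈ 888.0*I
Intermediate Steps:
n = -790272 (n = 896*(-882) = -790272)
√(n + Z(A)) = √(-790272 + 1721) = √(-788551) = I*√788551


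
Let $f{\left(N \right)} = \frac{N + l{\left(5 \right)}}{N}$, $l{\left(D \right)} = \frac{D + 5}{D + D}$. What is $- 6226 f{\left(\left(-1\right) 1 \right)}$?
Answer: $0$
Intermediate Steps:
$l{\left(D \right)} = \frac{5 + D}{2 D}$
$f{\left(N \right)} = \frac{1 + N}{N}$ ($f{\left(N \right)} = \frac{N + \frac{5 + 5}{2 \cdot 5}}{N} = \frac{N + \frac{1}{2} \cdot \frac{1}{5} \cdot 10}{N} = \frac{N + 1}{N} = \frac{1 + N}{N}$)
$- 6226 f{\left(\left(-1\right) 1 \right)} = - 6226 \frac{1 - 1}{\left(-1\right) 1} = - 6226 \frac{1 - 1}{-1} = - 6226 \left(\left(-1\right) 0\right) = \left(-6226\right) 0 = 0$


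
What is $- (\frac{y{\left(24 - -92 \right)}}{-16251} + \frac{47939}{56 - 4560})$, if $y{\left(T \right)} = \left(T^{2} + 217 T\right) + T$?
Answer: $\frac{953559665}{73194504} \approx 13.028$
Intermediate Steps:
$y{\left(T \right)} = T^{2} + 218 T$
$- (\frac{y{\left(24 - -92 \right)}}{-16251} + \frac{47939}{56 - 4560}) = - (\frac{\left(24 - -92\right) \left(218 + \left(24 - -92\right)\right)}{-16251} + \frac{47939}{56 - 4560}) = - (\left(24 + 92\right) \left(218 + \left(24 + 92\right)\right) \left(- \frac{1}{16251}\right) + \frac{47939}{56 - 4560}) = - (116 \left(218 + 116\right) \left(- \frac{1}{16251}\right) + \frac{47939}{-4504}) = - (116 \cdot 334 \left(- \frac{1}{16251}\right) + 47939 \left(- \frac{1}{4504}\right)) = - (38744 \left(- \frac{1}{16251}\right) - \frac{47939}{4504}) = - (- \frac{38744}{16251} - \frac{47939}{4504}) = \left(-1\right) \left(- \frac{953559665}{73194504}\right) = \frac{953559665}{73194504}$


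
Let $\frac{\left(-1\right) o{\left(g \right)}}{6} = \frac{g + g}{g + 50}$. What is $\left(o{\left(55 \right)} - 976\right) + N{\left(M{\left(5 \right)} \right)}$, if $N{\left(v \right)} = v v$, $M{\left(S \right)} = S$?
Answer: $- \frac{6701}{7} \approx -957.29$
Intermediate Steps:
$o{\left(g \right)} = - \frac{12 g}{50 + g}$ ($o{\left(g \right)} = - 6 \frac{g + g}{g + 50} = - 6 \frac{2 g}{50 + g} = - \frac{12 g}{50 + g}$)
$N{\left(v \right)} = v^{2}$
$\left(o{\left(55 \right)} - 976\right) + N{\left(M{\left(5 \right)} \right)} = \left(\left(-12\right) 55 \frac{1}{50 + 55} - 976\right) + 5^{2} = \left(\left(-12\right) 55 \cdot \frac{1}{105} - 976\right) + 25 = \left(- \frac{44}{7} - 976\right) + 25 = - \frac{6876}{7} + 25 = - \frac{6701}{7}$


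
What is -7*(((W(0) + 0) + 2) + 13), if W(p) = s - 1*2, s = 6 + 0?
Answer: -133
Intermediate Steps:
s = 6
W(p) = 4 (W(p) = 6 - 1*2 = 6 - 2 = 4)
-7*(((W(0) + 0) + 2) + 13) = -7*(((4 + 0) + 2) + 13) = -7*((4 + 2) + 13) = -7*(6 + 13) = -7*19 = -133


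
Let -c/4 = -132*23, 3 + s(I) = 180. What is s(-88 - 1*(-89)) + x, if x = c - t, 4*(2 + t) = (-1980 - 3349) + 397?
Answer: 13556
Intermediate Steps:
s(I) = 177 (s(I) = -3 + 180 = 177)
t = -1235 (t = -2 + ((-1980 - 3349) + 397)/4 = -2 + (-5329 + 397)/4 = -2 + (1/4)*(-4932) = -2 - 1233 = -1235)
c = 12144 (c = -(-528)*23 = -4*(-3036) = 12144)
x = 13379 (x = 12144 - 1*(-1235) = 12144 + 1235 = 13379)
s(-88 - 1*(-89)) + x = 177 + 13379 = 13556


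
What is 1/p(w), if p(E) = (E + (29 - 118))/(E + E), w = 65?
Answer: -65/12 ≈ -5.4167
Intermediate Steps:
p(E) = (-89 + E)/(2*E) (p(E) = (E - 89)/((2*E)) = (-89 + E)*(1/(2*E)) = (-89 + E)/(2*E))
1/p(w) = 1/((½)*(-89 + 65)/65) = 1/((½)*(1/65)*(-24)) = 1/(-12/65) = -65/12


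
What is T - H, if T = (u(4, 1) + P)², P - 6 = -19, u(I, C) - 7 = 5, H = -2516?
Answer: 2517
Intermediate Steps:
u(I, C) = 12 (u(I, C) = 7 + 5 = 12)
P = -13 (P = 6 - 19 = -13)
T = 1 (T = (12 - 13)² = (-1)² = 1)
T - H = 1 - 1*(-2516) = 1 + 2516 = 2517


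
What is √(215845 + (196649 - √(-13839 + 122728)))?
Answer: √(412494 - √108889) ≈ 642.00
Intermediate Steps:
√(215845 + (196649 - √(-13839 + 122728))) = √(215845 + (196649 - √108889)) = √(412494 - √108889)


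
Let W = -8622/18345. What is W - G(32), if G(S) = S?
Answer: -198554/6115 ≈ -32.470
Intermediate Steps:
W = -2874/6115 (W = -8622*1/18345 = -2874/6115 ≈ -0.46999)
W - G(32) = -2874/6115 - 1*32 = -2874/6115 - 32 = -198554/6115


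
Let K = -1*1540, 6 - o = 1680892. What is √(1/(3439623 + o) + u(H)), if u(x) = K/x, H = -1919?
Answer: √9141086190097824397/3375016303 ≈ 0.89582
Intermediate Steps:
o = -1680886 (o = 6 - 1*1680892 = 6 - 1680892 = -1680886)
K = -1540
u(x) = -1540/x
√(1/(3439623 + o) + u(H)) = √(1/(3439623 - 1680886) - 1540/(-1919)) = √(1/1758737 - 1540*(-1/1919)) = √(1/1758737 + 1540/1919) = √(2708456899/3375016303) = √9141086190097824397/3375016303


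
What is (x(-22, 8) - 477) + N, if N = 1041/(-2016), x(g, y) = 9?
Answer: -314843/672 ≈ -468.52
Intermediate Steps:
N = -347/672 (N = 1041*(-1/2016) = -347/672 ≈ -0.51637)
(x(-22, 8) - 477) + N = (9 - 477) - 347/672 = -468 - 347/672 = -314843/672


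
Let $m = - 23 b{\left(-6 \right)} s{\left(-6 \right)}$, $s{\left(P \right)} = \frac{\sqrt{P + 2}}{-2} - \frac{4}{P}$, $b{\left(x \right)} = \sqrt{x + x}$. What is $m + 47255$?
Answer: $47255 + \sqrt{3} \left(-46 - \frac{92 i}{3}\right) \approx 47175.0 - 53.116 i$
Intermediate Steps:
$b{\left(x \right)} = \sqrt{2} \sqrt{x}$ ($b{\left(x \right)} = \sqrt{2 x} = \sqrt{2} \sqrt{x}$)
$s{\left(P \right)} = - \frac{4}{P} - \frac{\sqrt{2 + P}}{2}$ ($s{\left(P \right)} = \sqrt{2 + P} \left(- \frac{1}{2}\right) - \frac{4}{P} = - \frac{\sqrt{2 + P}}{2} - \frac{4}{P} = - \frac{4}{P} - \frac{\sqrt{2 + P}}{2}$)
$m = - 46 i \sqrt{3} \left(\frac{2}{3} - i\right)$ ($m = - 23 \sqrt{2} \sqrt{-6} \left(- \frac{4}{-6} - \frac{\sqrt{2 - 6}}{2}\right) = - 23 \sqrt{2} i \sqrt{6} \left(\left(-4\right) \left(- \frac{1}{6}\right) - \frac{\sqrt{-4}}{2}\right) = - 23 \cdot 2 i \sqrt{3} \left(\frac{2}{3} - \frac{2 i}{2}\right) = - 46 i \sqrt{3} \left(\frac{2}{3} - i\right) \approx -79.674 - 53.116 i$)
$m + 47255 = \sqrt{3} \left(-46 - \frac{92 i}{3}\right) + 47255 = 47255 + \sqrt{3} \left(-46 - \frac{92 i}{3}\right)$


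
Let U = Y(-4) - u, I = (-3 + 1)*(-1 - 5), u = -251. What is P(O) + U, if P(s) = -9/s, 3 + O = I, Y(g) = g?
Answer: 246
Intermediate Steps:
I = 12 (I = -2*(-6) = 12)
O = 9 (O = -3 + 12 = 9)
U = 247 (U = -4 - 1*(-251) = -4 + 251 = 247)
P(O) + U = -9/9 + 247 = -9*⅑ + 247 = -1 + 247 = 246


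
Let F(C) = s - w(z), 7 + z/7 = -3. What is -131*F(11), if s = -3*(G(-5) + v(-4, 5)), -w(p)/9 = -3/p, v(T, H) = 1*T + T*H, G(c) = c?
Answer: -801327/70 ≈ -11448.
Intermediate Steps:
z = -70 (z = -49 + 7*(-3) = -49 - 21 = -70)
v(T, H) = T + H*T
w(p) = 27/p (w(p) = -(-27)/p = 27/p)
s = 87 (s = -3*(-5 - 4*(1 + 5)) = -3*(-5 - 4*6) = -3*(-5 - 24) = -3*(-29) = 87)
F(C) = 6117/70 (F(C) = 87 - 27/(-70) = 87 - 27*(-1)/70 = 87 - 1*(-27/70) = 87 + 27/70 = 6117/70)
-131*F(11) = -131*6117/70 = -801327/70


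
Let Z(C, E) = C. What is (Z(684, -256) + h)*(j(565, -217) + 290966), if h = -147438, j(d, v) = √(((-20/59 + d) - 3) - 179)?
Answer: -42700424364 - 146754*√1332043/59 ≈ -4.2703e+10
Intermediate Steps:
j(d, v) = √(-10758/59 + d) (j(d, v) = √(((-20*1/59 + d) - 3) - 179) = √(((-20/59 + d) - 3) - 179) = √((-197/59 + d) - 179) = √(-10758/59 + d))
(Z(684, -256) + h)*(j(565, -217) + 290966) = (684 - 147438)*(√(-634722 + 3481*565)/59 + 290966) = -146754*(√(-634722 + 1966765)/59 + 290966) = -146754*(√1332043/59 + 290966) = -146754*(290966 + √1332043/59) = -42700424364 - 146754*√1332043/59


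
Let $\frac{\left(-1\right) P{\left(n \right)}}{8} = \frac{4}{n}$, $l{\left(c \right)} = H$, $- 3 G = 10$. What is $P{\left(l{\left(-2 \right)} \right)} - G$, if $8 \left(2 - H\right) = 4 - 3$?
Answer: $- \frac{206}{15} \approx -13.733$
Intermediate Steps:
$G = - \frac{10}{3}$ ($G = \left(- \frac{1}{3}\right) 10 = - \frac{10}{3} \approx -3.3333$)
$H = \frac{15}{8}$ ($H = 2 - \frac{4 - 3}{8} = 2 - \frac{1}{8} = \frac{15}{8} \approx 1.875$)
$l{\left(c \right)} = \frac{15}{8}$
$P{\left(n \right)} = - \frac{32}{n}$ ($P{\left(n \right)} = - 8 \frac{4}{n} = - \frac{32}{n}$)
$P{\left(l{\left(-2 \right)} \right)} - G = - \frac{32}{\frac{15}{8}} - - \frac{10}{3} = \left(-32\right) \frac{8}{15} + \frac{10}{3} = - \frac{256}{15} + \frac{10}{3} = - \frac{206}{15}$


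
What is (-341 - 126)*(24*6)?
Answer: -67248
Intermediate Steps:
(-341 - 126)*(24*6) = -467*144 = -67248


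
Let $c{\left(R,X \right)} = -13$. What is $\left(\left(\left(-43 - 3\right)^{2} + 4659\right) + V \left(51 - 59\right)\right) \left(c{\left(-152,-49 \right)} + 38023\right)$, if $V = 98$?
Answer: $227717910$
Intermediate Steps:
$\left(\left(\left(-43 - 3\right)^{2} + 4659\right) + V \left(51 - 59\right)\right) \left(c{\left(-152,-49 \right)} + 38023\right) = \left(\left(\left(-43 - 3\right)^{2} + 4659\right) + 98 \left(51 - 59\right)\right) \left(-13 + 38023\right) = \left(\left(\left(-46\right)^{2} + 4659\right) + 98 \left(-8\right)\right) 38010 = \left(\left(2116 + 4659\right) - 784\right) 38010 = \left(6775 - 784\right) 38010 = 5991 \cdot 38010 = 227717910$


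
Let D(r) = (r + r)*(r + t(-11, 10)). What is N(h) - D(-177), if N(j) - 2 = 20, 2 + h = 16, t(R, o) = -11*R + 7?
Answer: -17324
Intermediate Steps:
t(R, o) = 7 - 11*R
h = 14 (h = -2 + 16 = 14)
N(j) = 22 (N(j) = 2 + 20 = 22)
D(r) = 2*r*(128 + r) (D(r) = (r + r)*(r + (7 - 11*(-11))) = (2*r)*(r + (7 + 121)) = (2*r)*(r + 128) = (2*r)*(128 + r) = 2*r*(128 + r))
N(h) - D(-177) = 22 - 2*(-177)*(128 - 177) = 22 - 2*(-177)*(-49) = 22 - 1*17346 = 22 - 17346 = -17324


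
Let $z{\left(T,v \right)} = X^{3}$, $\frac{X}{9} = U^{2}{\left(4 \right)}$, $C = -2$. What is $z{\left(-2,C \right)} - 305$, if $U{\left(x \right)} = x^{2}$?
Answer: $12230590159$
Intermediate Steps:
$X = 2304$ ($X = 9 \left(4^{2}\right)^{2} = 9 \cdot 16^{2} = 9 \cdot 256 = 2304$)
$z{\left(T,v \right)} = 12230590464$ ($z{\left(T,v \right)} = 2304^{3} = 12230590464$)
$z{\left(-2,C \right)} - 305 = 12230590464 - 305 = 12230590159$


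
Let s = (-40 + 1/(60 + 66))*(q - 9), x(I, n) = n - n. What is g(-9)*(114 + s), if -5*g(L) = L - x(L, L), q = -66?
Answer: 392289/70 ≈ 5604.1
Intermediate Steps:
x(I, n) = 0
g(L) = -L/5 (g(L) = -(L - 1*0)/5 = -(L + 0)/5 = -L/5)
s = 125975/42 (s = (-40 + 1/(60 + 66))*(-66 - 9) = (-40 + 1/126)*(-75) = -5039/126*(-75) = 125975/42 ≈ 2999.4)
g(-9)*(114 + s) = (-1/5*(-9))*(114 + 125975/42) = (9/5)*(130763/42) = 392289/70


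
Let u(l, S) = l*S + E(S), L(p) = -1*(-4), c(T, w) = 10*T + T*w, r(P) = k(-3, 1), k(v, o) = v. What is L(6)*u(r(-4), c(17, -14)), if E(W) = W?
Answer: 544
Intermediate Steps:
r(P) = -3
L(p) = 4
u(l, S) = S + S*l (u(l, S) = l*S + S = S*l + S = S + S*l)
L(6)*u(r(-4), c(17, -14)) = 4*((17*(10 - 14))*(1 - 3)) = 4*((17*(-4))*(-2)) = 4*(-68*(-2)) = 4*136 = 544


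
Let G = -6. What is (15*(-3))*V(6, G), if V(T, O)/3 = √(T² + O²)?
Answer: -810*√2 ≈ -1145.5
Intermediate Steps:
V(T, O) = 3*√(O² + T²) (V(T, O) = 3*√(T² + O²) = 3*√(O² + T²))
(15*(-3))*V(6, G) = (15*(-3))*(3*√((-6)² + 6²)) = -135*√(36 + 36) = -135*√72 = -135*6*√2 = -810*√2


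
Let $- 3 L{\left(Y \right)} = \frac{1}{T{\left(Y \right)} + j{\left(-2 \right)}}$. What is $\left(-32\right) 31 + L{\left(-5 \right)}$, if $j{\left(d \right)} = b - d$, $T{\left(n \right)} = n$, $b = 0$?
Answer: $- \frac{8927}{9} \approx -991.89$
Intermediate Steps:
$j{\left(d \right)} = - d$ ($j{\left(d \right)} = 0 - d = - d$)
$L{\left(Y \right)} = - \frac{1}{3 \left(2 + Y\right)}$ ($L{\left(Y \right)} = - \frac{1}{3 \left(Y - -2\right)} = - \frac{1}{3 \left(Y + 2\right)} = - \frac{1}{3 \left(2 + Y\right)}$)
$\left(-32\right) 31 + L{\left(-5 \right)} = \left(-32\right) 31 - \frac{1}{6 + 3 \left(-5\right)} = -992 - \frac{1}{6 - 15} = -992 - \frac{1}{-9} = -992 - - \frac{1}{9} = -992 + \frac{1}{9} = - \frac{8927}{9}$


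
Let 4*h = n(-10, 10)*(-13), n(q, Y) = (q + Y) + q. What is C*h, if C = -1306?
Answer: -42445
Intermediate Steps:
n(q, Y) = Y + 2*q (n(q, Y) = (Y + q) + q = Y + 2*q)
h = 65/2 (h = ((10 + 2*(-10))*(-13))/4 = ((10 - 20)*(-13))/4 = (-10*(-13))/4 = (¼)*130 = 65/2 ≈ 32.500)
C*h = -1306*65/2 = -42445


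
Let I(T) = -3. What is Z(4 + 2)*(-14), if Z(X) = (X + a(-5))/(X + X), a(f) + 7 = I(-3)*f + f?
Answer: -21/2 ≈ -10.500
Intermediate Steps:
a(f) = -7 - 2*f (a(f) = -7 + (-3*f + f) = -7 - 2*f)
Z(X) = (3 + X)/(2*X) (Z(X) = (X + (-7 - 2*(-5)))/(X + X) = (X + (-7 + 10))/((2*X)) = (X + 3)*(1/(2*X)) = (3 + X)*(1/(2*X)) = (3 + X)/(2*X))
Z(4 + 2)*(-14) = ((3 + (4 + 2))/(2*(4 + 2)))*(-14) = ((½)*(3 + 6)/6)*(-14) = ((½)*(⅙)*9)*(-14) = (¾)*(-14) = -21/2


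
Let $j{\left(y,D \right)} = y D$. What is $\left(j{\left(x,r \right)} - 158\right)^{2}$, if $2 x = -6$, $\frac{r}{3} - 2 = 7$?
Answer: $57121$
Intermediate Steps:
$r = 27$ ($r = 6 + 3 \cdot 7 = 6 + 21 = 27$)
$x = -3$ ($x = \frac{1}{2} \left(-6\right) = -3$)
$j{\left(y,D \right)} = D y$
$\left(j{\left(x,r \right)} - 158\right)^{2} = \left(27 \left(-3\right) - 158\right)^{2} = \left(-81 - 158\right)^{2} = \left(-239\right)^{2} = 57121$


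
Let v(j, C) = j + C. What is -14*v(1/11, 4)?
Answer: -630/11 ≈ -57.273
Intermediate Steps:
v(j, C) = C + j
-14*v(1/11, 4) = -14*(4 + 1/11) = -14*45/11 = -630/11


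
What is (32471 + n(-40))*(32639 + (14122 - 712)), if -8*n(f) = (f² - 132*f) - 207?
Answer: 11654771655/8 ≈ 1.4568e+9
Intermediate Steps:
n(f) = 207/8 - f²/8 + 33*f/2 (n(f) = -((f² - 132*f) - 207)/8 = -(-207 + f² - 132*f)/8 = 207/8 - f²/8 + 33*f/2)
(32471 + n(-40))*(32639 + (14122 - 712)) = (32471 + (207/8 - ⅛*(-40)² + (33/2)*(-40)))*(32639 + (14122 - 712)) = (32471 + (207/8 - ⅛*1600 - 660))*(32639 + 13410) = (32471 + (207/8 - 200 - 660))*46049 = (32471 - 6673/8)*46049 = (253095/8)*46049 = 11654771655/8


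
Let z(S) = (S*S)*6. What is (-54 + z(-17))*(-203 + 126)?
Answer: -129360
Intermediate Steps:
z(S) = 6*S**2 (z(S) = S**2*6 = 6*S**2)
(-54 + z(-17))*(-203 + 126) = (-54 + 6*(-17)**2)*(-203 + 126) = (-54 + 6*289)*(-77) = (-54 + 1734)*(-77) = 1680*(-77) = -129360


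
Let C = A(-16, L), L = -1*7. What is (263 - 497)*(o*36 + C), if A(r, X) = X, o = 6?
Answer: -48906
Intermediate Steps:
L = -7
C = -7
(263 - 497)*(o*36 + C) = (263 - 497)*(6*36 - 7) = -234*(216 - 7) = -234*209 = -48906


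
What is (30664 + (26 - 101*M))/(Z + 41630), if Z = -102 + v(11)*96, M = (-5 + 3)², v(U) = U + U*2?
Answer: 15143/22348 ≈ 0.67760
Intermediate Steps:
v(U) = 3*U (v(U) = U + 2*U = 3*U)
M = 4 (M = (-2)² = 4)
Z = 3066 (Z = -102 + (3*11)*96 = -102 + 33*96 = -102 + 3168 = 3066)
(30664 + (26 - 101*M))/(Z + 41630) = (30664 + (26 - 101*4))/(3066 + 41630) = (30664 + (26 - 404))/44696 = (30664 - 378)*(1/44696) = 30286*(1/44696) = 15143/22348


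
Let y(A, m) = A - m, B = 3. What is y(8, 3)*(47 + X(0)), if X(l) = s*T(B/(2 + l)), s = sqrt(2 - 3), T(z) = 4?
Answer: 235 + 20*I ≈ 235.0 + 20.0*I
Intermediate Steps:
s = I (s = sqrt(-1) = I ≈ 1.0*I)
X(l) = 4*I (X(l) = I*4 = 4*I)
y(8, 3)*(47 + X(0)) = (8 - 1*3)*(47 + 4*I) = (8 - 3)*(47 + 4*I) = 5*(47 + 4*I) = 235 + 20*I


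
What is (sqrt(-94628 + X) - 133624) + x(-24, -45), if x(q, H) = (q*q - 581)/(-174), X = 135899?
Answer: -23250571/174 + sqrt(41271) ≈ -1.3342e+5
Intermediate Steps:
x(q, H) = 581/174 - q**2/174 (x(q, H) = (q**2 - 581)*(-1/174) = (-581 + q**2)*(-1/174) = 581/174 - q**2/174)
(sqrt(-94628 + X) - 133624) + x(-24, -45) = (sqrt(-94628 + 135899) - 133624) + (581/174 - 1/174*(-24)**2) = (sqrt(41271) - 133624) + (581/174 - 1/174*576) = (-133624 + sqrt(41271)) + (581/174 - 96/29) = (-133624 + sqrt(41271)) + 5/174 = -23250571/174 + sqrt(41271)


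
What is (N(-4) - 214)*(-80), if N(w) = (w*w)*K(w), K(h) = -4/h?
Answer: 15840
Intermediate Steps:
N(w) = -4*w (N(w) = (w*w)*(-4/w) = w²*(-4/w) = -4*w)
(N(-4) - 214)*(-80) = (-4*(-4) - 214)*(-80) = (16 - 214)*(-80) = -198*(-80) = 15840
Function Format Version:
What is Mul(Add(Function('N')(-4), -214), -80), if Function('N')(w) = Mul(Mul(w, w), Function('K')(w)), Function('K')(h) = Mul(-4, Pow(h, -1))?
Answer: 15840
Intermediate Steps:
Function('N')(w) = Mul(-4, w) (Function('N')(w) = Mul(Mul(w, w), Mul(-4, Pow(w, -1))) = Mul(Pow(w, 2), Mul(-4, Pow(w, -1))) = Mul(-4, w))
Mul(Add(Function('N')(-4), -214), -80) = Mul(Add(Mul(-4, -4), -214), -80) = Mul(Add(16, -214), -80) = Mul(-198, -80) = 15840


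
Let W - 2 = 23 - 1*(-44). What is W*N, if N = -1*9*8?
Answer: -4968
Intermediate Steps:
W = 69 (W = 2 + (23 - 1*(-44)) = 2 + (23 + 44) = 2 + 67 = 69)
N = -72 (N = -9*8 = -72)
W*N = 69*(-72) = -4968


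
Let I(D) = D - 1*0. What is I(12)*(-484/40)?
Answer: -726/5 ≈ -145.20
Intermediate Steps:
I(D) = D (I(D) = D + 0 = D)
I(12)*(-484/40) = 12*(-484/40) = 12*(-484*1/40) = 12*(-121/10) = -726/5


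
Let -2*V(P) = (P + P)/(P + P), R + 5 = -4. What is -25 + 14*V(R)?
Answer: -32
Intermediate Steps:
R = -9 (R = -5 - 4 = -9)
V(P) = -½ (V(P) = -(P + P)/(2*(P + P)) = -2*P/(2*(2*P)) = -2*P*1/(2*P)/2 = -½*1 = -½)
-25 + 14*V(R) = -25 + 14*(-½) = -25 - 7 = -32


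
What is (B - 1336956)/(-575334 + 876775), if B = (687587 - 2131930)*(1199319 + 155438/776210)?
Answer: -672286980010251782/116990759305 ≈ -5.7465e+6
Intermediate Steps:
B = -672286461130943402/388105 (B = -1444343*(1199319 + 155438*(1/776210)) = -1444343*(1199319 + 77719/388105) = -1444343*465461778214/388105 = -672286461130943402/388105 ≈ -1.7322e+12)
(B - 1336956)/(-575334 + 876775) = (-672286461130943402/388105 - 1336956)/(-575334 + 876775) = -672286980010251782/388105/301441 = -672286980010251782/388105*1/301441 = -672286980010251782/116990759305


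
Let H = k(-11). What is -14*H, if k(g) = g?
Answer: 154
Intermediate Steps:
H = -11
-14*H = -14*(-11) = 154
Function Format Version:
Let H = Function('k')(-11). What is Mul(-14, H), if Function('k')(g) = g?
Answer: 154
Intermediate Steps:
H = -11
Mul(-14, H) = Mul(-14, -11) = 154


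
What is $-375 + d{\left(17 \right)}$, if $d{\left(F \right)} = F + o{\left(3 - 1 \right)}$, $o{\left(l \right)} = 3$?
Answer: $-355$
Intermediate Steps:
$d{\left(F \right)} = 3 + F$ ($d{\left(F \right)} = F + 3 = 3 + F$)
$-375 + d{\left(17 \right)} = -375 + \left(3 + 17\right) = -375 + 20 = -355$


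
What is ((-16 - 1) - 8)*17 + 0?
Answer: -425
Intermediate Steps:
((-16 - 1) - 8)*17 + 0 = (-17 - 8)*17 + 0 = -25*17 + 0 = -425 + 0 = -425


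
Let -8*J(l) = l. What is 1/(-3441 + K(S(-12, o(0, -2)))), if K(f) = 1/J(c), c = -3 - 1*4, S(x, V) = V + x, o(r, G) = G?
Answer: -7/24079 ≈ -0.00029071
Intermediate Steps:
c = -7 (c = -3 - 4 = -7)
J(l) = -l/8
K(f) = 8/7 (K(f) = 1/(-1/8*(-7)) = 1/(7/8) = 8/7)
1/(-3441 + K(S(-12, o(0, -2)))) = 1/(-3441 + 8/7) = 1/(-24079/7) = -7/24079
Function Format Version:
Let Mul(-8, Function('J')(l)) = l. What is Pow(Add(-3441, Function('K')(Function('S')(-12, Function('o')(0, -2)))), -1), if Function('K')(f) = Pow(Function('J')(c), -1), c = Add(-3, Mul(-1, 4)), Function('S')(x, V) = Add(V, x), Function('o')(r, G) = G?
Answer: Rational(-7, 24079) ≈ -0.00029071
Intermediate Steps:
c = -7 (c = Add(-3, -4) = -7)
Function('J')(l) = Mul(Rational(-1, 8), l)
Function('K')(f) = Rational(8, 7) (Function('K')(f) = Pow(Mul(Rational(-1, 8), -7), -1) = Pow(Rational(7, 8), -1) = Rational(8, 7))
Pow(Add(-3441, Function('K')(Function('S')(-12, Function('o')(0, -2)))), -1) = Pow(Add(-3441, Rational(8, 7)), -1) = Pow(Rational(-24079, 7), -1) = Rational(-7, 24079)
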